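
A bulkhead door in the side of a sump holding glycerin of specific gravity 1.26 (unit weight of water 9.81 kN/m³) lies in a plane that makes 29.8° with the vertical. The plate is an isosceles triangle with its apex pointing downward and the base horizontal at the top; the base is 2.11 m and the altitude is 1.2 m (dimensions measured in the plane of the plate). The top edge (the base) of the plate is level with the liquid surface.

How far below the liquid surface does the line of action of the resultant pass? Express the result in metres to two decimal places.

h_p = 0.52 m

γ = 1.26 × 9.81 = 12.3606 kN/m³.
The plate makes 29.8° with the vertical, i.e. θ = 90° − 29.8° = 60.2° to the horizontal. Measuring y along the incline from the free-surface line, vertical depth h = y·sinθ with sinθ = 0.867765.
With the apex down, the centroid sits h/3 = 1.2/3 = 0.4 m below the base (the top edge), so y_c = 0.4 m and h_c = 0.4 × 0.867765 = 0.347106 m.
A = ½ × 2.11 × 1.2 = 1.266 m².
Resultant F = γ·h_c·A = 12.3606 × 0.347106 × 1.266 = 5.4317 kN.
I_c = b·h³/36 = 2.11 × 1.2³/36 = 0.10128 m⁴.
Centre of pressure: y_p = y_c + I_c/(y_c·A) = 0.4 + 0.10128/(0.4 × 1.266) = 0.4 + 0.2 = 0.6 m along the plane.
Vertically, h_p = y_p·sinθ = 0.6 × 0.867765 = 0.520659 m.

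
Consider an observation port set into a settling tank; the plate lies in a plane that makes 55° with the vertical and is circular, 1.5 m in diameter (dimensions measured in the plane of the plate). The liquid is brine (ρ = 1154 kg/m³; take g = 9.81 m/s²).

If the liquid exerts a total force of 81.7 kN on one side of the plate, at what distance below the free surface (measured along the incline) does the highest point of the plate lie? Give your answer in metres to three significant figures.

y_top ≈ 6.37 m

γ = ρg = 1154 × 9.81 / 1000 = 11.32074 kN/m³.
A = π(0.75)² = 1.76715 m².
From F = γ·h_c·A, the centroid depth is h_c = 81.7/(11.32074 × 1.76715) = 4.08389 m.
The plate makes 55° with the vertical, i.e. θ = 90° − 55° = 35° to the horizontal. Measuring y along the incline from the free-surface line, vertical depth h = y·sinθ with sinθ = 0.573576.
Along the incline, y_c = h_c/sinθ = 4.08389/0.573576 = 7.12005 m.
The centroid is at the centre, 0.75 m below the top of the plate, so the highest point sits at y_top = 7.12005 − 0.75 = 6.37005 m along the incline.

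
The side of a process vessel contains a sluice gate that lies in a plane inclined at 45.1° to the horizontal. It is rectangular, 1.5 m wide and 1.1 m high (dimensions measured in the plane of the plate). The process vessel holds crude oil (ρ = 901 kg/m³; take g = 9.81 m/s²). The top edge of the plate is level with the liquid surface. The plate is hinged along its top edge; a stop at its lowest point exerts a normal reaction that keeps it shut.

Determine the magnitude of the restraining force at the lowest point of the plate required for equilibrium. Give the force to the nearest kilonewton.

P ≈ 4 kN

γ = ρg = 901 × 9.81 / 1000 = 8.83881 kN/m³.
Let θ = 45.1° be the plate's angle to the horizontal; measure y along the incline from where the plane meets the free surface. Vertical depth h = y·sinθ with sinθ = 0.708340.
The centroid lies 1.1/2 = 0.55 m below the top edge, so y_c = 0.55 m and h_c = 0.55 × 0.708340 = 0.389587 m.
A = 1.5 × 1.1 = 1.65 m².
Resultant F = γ·h_c·A = 8.83881 × 0.389587 × 1.65 = 5.68175 kN.
I_c = b·h³/12 = 1.5 × 1.1³/12 = 0.166375 m⁴.
Centre of pressure: y_p = y_c + I_c/(y_c·A) = 0.55 + 0.166375/(0.55 × 1.65) = 0.55 + 0.183333 = 0.733333 m along the plane.
The resultant acts 0.55 + 0.183333 = 0.733333 m (along the plate) below the hinge at the top edge, so the moment about the hinge is M = F × 0.733333 = 5.68175 × 0.733333 = 4.16661 kN·m.
A normal force at the bottom, 1.1 m from the hinge, must supply this moment: P = 4.16661/1.1 = 3.78783 kN.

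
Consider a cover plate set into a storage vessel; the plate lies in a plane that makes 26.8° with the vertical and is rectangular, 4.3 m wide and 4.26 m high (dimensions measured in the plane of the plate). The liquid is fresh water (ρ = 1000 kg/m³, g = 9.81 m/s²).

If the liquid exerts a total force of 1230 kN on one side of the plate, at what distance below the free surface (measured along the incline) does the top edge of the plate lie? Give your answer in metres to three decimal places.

γ = ρg = 1000 × 9.81 = 9810 N/m³ = 9.81 kN/m³.
A = 4.3 × 4.26 = 18.318 m².
From F = γ·h_c·A, the centroid depth is h_c = 1230/(9.81 × 18.318) = 6.84476 m.
The plate makes 26.8° with the vertical, i.e. θ = 90° − 26.8° = 63.2° to the horizontal. Measuring y along the incline from the free-surface line, vertical depth h = y·sinθ with sinθ = 0.892586.
Along the incline, y_c = h_c/sinθ = 6.84476/0.892586 = 7.66846 m.
The centroid lies 4.26/2 = 2.13 m below the top edge, so the top edge sits at y_top = 7.66846 − 2.13 = 5.53846 m along the incline.

y_top ≈ 5.538 m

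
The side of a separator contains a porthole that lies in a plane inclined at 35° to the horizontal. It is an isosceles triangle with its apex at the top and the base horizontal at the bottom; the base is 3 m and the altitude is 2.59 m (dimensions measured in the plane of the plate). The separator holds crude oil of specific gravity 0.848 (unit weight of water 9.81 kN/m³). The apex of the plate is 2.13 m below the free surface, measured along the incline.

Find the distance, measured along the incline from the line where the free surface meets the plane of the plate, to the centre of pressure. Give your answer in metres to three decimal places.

γ = 0.848 × 9.81 = 8.31888 kN/m³.
Let θ = 35° be the plate's angle to the horizontal; measure y along the incline from where the plane meets the free surface. Vertical depth h = y·sinθ with sinθ = 0.573576.
With the apex up, the centroid sits 2h/3 = 2 × 2.59/3 = 1.72667 m below the apex, so y_c = 2.13 + 1.72667 = 3.85667 m and h_c = 3.85667 × 0.573576 = 2.21209 m.
A = ½ × 3 × 2.59 = 3.885 m².
Resultant F = γ·h_c·A = 8.31888 × 2.21209 × 3.885 = 71.4922 kN.
I_c = b·h³/36 = 3 × 2.59³/36 = 1.44783 m⁴.
Centre of pressure: y_p = y_c + I_c/(y_c·A) = 3.85667 + 1.44783/(3.85667 × 3.885) = 3.85667 + 0.0966305 = 3.9533 m along the plane.

y_p = 3.953 m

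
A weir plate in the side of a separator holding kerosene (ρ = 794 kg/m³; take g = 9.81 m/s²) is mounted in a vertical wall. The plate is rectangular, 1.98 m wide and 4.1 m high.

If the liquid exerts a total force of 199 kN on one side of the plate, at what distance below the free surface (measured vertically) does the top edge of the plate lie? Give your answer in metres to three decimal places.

d_top ≈ 1.097 m

γ = ρg = 794 × 9.81 / 1000 = 7.78914 kN/m³.
A = 1.98 × 4.1 = 8.118 m².
From F = γ·h_c·A, the centroid depth is h_c = 199/(7.78914 × 8.118) = 3.14713 m.
The centroid lies 4.1/2 = 2.05 m below the top edge, so the top edge sits at h_top = 3.14713 − 2.05 = 1.09713 m below the surface.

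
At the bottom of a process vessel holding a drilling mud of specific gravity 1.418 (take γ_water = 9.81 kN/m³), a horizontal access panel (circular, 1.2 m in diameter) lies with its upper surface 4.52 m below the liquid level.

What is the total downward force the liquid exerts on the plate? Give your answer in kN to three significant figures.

γ = 1.418 × 9.81 = 13.91058 kN/m³.
The plate is horizontal, so pressure is uniform at p = γ·h = 13.91058 × 4.52 = 62.8758 kN/m².
A = π(0.6)² = 1.13097 m².
F = p·A = 62.8758 × 1.13097 = 71.1106 kN.

F ≈ 71.1 kN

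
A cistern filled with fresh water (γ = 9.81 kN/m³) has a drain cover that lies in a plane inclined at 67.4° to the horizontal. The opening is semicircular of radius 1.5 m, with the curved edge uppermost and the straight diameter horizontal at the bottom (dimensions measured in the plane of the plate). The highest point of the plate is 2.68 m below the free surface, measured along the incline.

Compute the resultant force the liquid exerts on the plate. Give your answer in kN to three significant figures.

F ≈ 113 kN

γ = 9.81 kN/m³.
Let θ = 67.4° be the plate's angle to the horizontal; measure y along the incline from where the plane meets the free surface. Vertical depth h = y·sinθ with sinθ = 0.923210.
The centroid lies 4r/(3π) = 0.63662 m above the diameter, so r − 4r/(3π) = 1.5 − 0.63662 = 0.86338 m below the topmost point, so y_c = 2.68 + 0.86338 = 3.54338 m and h_c = 3.54338 × 0.923210 = 3.27128 m.
A = πr²/2 = π × 1.5²/2 = 3.53429 m².
Resultant F = γ·h_c·A = 9.81 × 3.27128 × 3.53429 = 113.42 kN.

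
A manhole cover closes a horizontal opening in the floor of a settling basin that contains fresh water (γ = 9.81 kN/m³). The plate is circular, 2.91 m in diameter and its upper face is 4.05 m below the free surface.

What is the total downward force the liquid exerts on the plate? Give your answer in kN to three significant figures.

γ = 9.81 kN/m³.
The plate is horizontal, so pressure is uniform at p = γ·h = 9.81 × 4.05 = 39.7305 kN/m².
A = π(1.455)² = 6.65083 m².
F = p·A = 39.7305 × 6.65083 = 264.241 kN.

F ≈ 264 kN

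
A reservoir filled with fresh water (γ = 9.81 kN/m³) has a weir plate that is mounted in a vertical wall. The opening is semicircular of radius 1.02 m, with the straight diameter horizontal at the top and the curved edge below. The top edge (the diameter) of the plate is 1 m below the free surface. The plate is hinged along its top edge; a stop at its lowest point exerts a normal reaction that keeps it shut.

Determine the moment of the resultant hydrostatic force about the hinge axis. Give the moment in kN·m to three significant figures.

M ≈ 11.1 kN·m

γ = 9.81 kN/m³.
The centroid of a semicircle lies 4r/(3π) = 0.432901 m from the diameter, here below the top edge, so the centroid depth is h_c = 1 + 0.432901 = 1.4329 m.
A = πr²/2 = π × 1.02²/2 = 1.63426 m².
Resultant F = γ·h_c·A = 9.81 × 1.4329 × 1.63426 = 22.9724 kN.
I_c = (π/8 − 8/(9π))·r⁴ = 0.109757 × 1.02⁴ = 0.118805 m⁴.
Centre of pressure: y_p = y_c + I_c/(y_c·A) = 1.4329 + 0.118805/(1.4329 × 1.63426) = 1.4329 + 0.0507338 = 1.48363 m along the plane.
The resultant acts 0.432901 + 0.0507338 = 0.483635 m (along the plate) below the hinge at the top edge, so the moment about the hinge is M = F × 0.483635 = 22.9724 × 0.483635 = 11.1103 kN·m.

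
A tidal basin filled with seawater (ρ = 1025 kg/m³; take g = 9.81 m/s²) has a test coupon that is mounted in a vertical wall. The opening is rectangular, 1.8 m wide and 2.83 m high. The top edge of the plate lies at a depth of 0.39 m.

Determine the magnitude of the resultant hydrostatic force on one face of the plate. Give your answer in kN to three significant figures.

γ = ρg = 1025 × 9.81 / 1000 = 10.05525 kN/m³.
The centroid lies 2.83/2 = 1.415 m below the top edge, so the centroid depth is h_c = 0.39 + 1.415 = 1.805 m.
A = 1.8 × 2.83 = 5.094 m².
Resultant F = γ·h_c·A = 10.05525 × 1.805 × 5.094 = 92.4547 kN.

F ≈ 92.5 kN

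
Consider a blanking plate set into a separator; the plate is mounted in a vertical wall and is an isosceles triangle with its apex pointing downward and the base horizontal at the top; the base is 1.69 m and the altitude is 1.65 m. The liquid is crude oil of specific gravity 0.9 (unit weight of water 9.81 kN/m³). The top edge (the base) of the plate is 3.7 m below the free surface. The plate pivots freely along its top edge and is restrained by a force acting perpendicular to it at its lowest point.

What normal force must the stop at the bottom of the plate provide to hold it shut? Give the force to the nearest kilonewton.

γ = 0.9 × 9.81 = 8.829 kN/m³.
With the apex down, the centroid sits h/3 = 1.65/3 = 0.55 m below the base (the top edge), so the centroid depth is h_c = 3.7 + 0.55 = 4.25 m.
A = ½ × 1.69 × 1.65 = 1.39425 m².
Resultant F = γ·h_c·A = 8.829 × 4.25 × 1.39425 = 52.3168 kN.
I_c = b·h³/36 = 1.69 × 1.65³/36 = 0.21088 m⁴.
Centre of pressure: y_p = y_c + I_c/(y_c·A) = 4.25 + 0.21088/(4.25 × 1.39425) = 4.25 + 0.0355882 = 4.28559 m along the plane.
The resultant acts 0.55 + 0.0355882 = 0.585588 m (along the plate) below the hinge at the top edge, so the moment about the hinge is M = F × 0.585588 = 52.3168 × 0.585588 = 30.6361 kN·m.
A normal force at the bottom, 1.65 m from the hinge, must supply this moment: P = 30.6361/1.65 = 18.5673 kN.

P ≈ 19 kN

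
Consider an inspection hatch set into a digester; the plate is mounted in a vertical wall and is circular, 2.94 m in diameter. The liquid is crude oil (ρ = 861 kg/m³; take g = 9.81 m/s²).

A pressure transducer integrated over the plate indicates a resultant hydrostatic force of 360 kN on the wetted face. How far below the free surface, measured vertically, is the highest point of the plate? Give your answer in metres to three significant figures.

γ = ρg = 861 × 9.81 / 1000 = 8.44641 kN/m³.
A = π(1.47)² = 6.78867 m².
From F = γ·h_c·A, the centroid depth is h_c = 360/(8.44641 × 6.78867) = 6.27835 m.
The centroid is at the centre, 1.47 m below the top of the plate, so the highest point sits at h_top = 6.27835 − 1.47 = 4.80835 m below the surface.

d_top ≈ 4.81 m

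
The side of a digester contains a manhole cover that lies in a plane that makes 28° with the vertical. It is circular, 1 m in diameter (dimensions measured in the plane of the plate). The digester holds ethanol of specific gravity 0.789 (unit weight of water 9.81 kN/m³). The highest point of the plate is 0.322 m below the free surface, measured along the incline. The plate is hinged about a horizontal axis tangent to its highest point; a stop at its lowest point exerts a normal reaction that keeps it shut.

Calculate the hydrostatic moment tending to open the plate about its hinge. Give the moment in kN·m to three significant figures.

γ = 0.789 × 9.81 = 7.74009 kN/m³.
The plate makes 28° with the vertical, i.e. θ = 90° − 28° = 62° to the horizontal. Measuring y along the incline from the free-surface line, vertical depth h = y·sinθ with sinθ = 0.882948.
The centroid is at the centre, 0.5 m below the top of the plate, so y_c = 0.322 + 0.5 = 0.822 m and h_c = 0.822 × 0.882948 = 0.725783 m.
A = π(0.5)² = 0.785398 m².
Resultant F = γ·h_c·A = 7.74009 × 0.725783 × 0.785398 = 4.41207 kN.
I_c = πr⁴/4 = π × 0.5⁴/4 = 0.0490874 m⁴.
Centre of pressure: y_p = y_c + I_c/(y_c·A) = 0.822 + 0.0490874/(0.822 × 0.785398) = 0.822 + 0.0760341 = 0.898034 m along the plane.
The resultant acts 0.5 + 0.0760341 = 0.576034 m (along the plate) below the hinge at the top edge, so the moment about the hinge is M = F × 0.576034 = 4.41207 × 0.576034 = 2.5415 kN·m.

M ≈ 2.54 kN·m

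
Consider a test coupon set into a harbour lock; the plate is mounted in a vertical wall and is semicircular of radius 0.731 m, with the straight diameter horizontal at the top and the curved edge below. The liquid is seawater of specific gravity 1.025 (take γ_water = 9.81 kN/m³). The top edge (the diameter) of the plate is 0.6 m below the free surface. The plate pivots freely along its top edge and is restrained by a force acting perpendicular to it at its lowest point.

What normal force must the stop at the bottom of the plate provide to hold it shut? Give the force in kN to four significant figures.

γ = 1.025 × 9.81 = 10.05525 kN/m³.
The centroid of a semicircle lies 4r/(3π) = 0.310246 m from the diameter, here below the top edge, so the centroid depth is h_c = 0.6 + 0.310246 = 0.910246 m.
A = πr²/2 = π × 0.731²/2 = 0.839372 m².
Resultant F = γ·h_c·A = 10.05525 × 0.910246 × 0.839372 = 7.68256 kN.
I_c = (π/8 − 8/(9π))·r⁴ = 0.109757 × 0.731⁴ = 0.0313402 m⁴.
Centre of pressure: y_p = y_c + I_c/(y_c·A) = 0.910246 + 0.0313402/(0.910246 × 0.839372) = 0.910246 + 0.0410193 = 0.951265 m along the plane.
The resultant acts 0.310246 + 0.0410193 = 0.351265 m (along the plate) below the hinge at the top edge, so the moment about the hinge is M = F × 0.351265 = 7.68256 × 0.351265 = 2.69861 kN·m.
A normal force at the bottom, 0.731 m from the hinge, must supply this moment: P = 2.69861/0.731 = 3.69167 kN.

P ≈ 3.692 kN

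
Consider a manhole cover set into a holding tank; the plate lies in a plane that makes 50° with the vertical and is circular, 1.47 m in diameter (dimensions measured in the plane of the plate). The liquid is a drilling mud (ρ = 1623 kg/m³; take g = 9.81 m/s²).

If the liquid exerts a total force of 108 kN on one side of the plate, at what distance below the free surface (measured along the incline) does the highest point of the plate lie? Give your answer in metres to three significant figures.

γ = ρg = 1623 × 9.81 / 1000 = 15.92163 kN/m³.
A = π(0.735)² = 1.69717 m².
From F = γ·h_c·A, the centroid depth is h_c = 108/(15.92163 × 1.69717) = 3.99679 m.
The plate makes 50° with the vertical, i.e. θ = 90° − 50° = 40° to the horizontal. Measuring y along the incline from the free-surface line, vertical depth h = y·sinθ with sinθ = 0.642788.
Along the incline, y_c = h_c/sinθ = 3.99679/0.642788 = 6.2179 m.
The centroid is at the centre, 0.735 m below the top of the plate, so the highest point sits at y_top = 6.2179 − 0.735 = 5.4829 m along the incline.

y_top ≈ 5.48 m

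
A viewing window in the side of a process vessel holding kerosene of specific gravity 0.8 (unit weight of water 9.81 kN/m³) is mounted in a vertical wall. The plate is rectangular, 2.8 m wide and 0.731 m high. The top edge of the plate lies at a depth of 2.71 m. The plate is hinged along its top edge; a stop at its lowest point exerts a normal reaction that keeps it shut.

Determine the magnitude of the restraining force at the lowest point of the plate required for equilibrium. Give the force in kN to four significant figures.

P ≈ 25.68 kN

γ = 0.8 × 9.81 = 7.848 kN/m³.
The centroid lies 0.731/2 = 0.3655 m below the top edge, so the centroid depth is h_c = 2.71 + 0.3655 = 3.0755 m.
A = 2.8 × 0.731 = 2.0468 m².
Resultant F = γ·h_c·A = 7.848 × 3.0755 × 2.0468 = 49.4026 kN.
I_c = b·h³/12 = 2.8 × 0.731³/12 = 0.0911442 m⁴.
Centre of pressure: y_p = y_c + I_c/(y_c·A) = 3.0755 + 0.0911442/(3.0755 × 2.0468) = 3.0755 + 0.014479 = 3.08998 m along the plane.
The resultant acts 0.3655 + 0.014479 = 0.379979 m (along the plate) below the hinge at the top edge, so the moment about the hinge is M = F × 0.379979 = 49.4026 × 0.379979 = 18.772 kN·m.
A normal force at the bottom, 0.731 m from the hinge, must supply this moment: P = 18.772/0.731 = 25.6799 kN.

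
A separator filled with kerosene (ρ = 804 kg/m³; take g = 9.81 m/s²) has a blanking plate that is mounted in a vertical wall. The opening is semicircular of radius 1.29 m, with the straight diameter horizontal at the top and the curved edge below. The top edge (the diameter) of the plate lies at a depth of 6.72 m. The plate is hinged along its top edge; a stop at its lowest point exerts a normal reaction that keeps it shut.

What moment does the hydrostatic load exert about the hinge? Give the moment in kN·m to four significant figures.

γ = ρg = 804 × 9.81 / 1000 = 7.88724 kN/m³.
The centroid of a semicircle lies 4r/(3π) = 0.547493 m from the diameter, here below the top edge, so the centroid depth is h_c = 6.72 + 0.547493 = 7.26749 m.
A = πr²/2 = π × 1.29²/2 = 2.61396 m².
Resultant F = γ·h_c·A = 7.88724 × 7.26749 × 2.61396 = 149.833 kN.
I_c = (π/8 − 8/(9π))·r⁴ = 0.109757 × 1.29⁴ = 0.303942 m⁴.
Centre of pressure: y_p = y_c + I_c/(y_c·A) = 7.26749 + 0.303942/(7.26749 × 2.61396) = 7.26749 + 0.0159995 = 7.28349 m along the plane.
The resultant acts 0.547493 + 0.0159995 = 0.563492 m (along the plate) below the hinge at the top edge, so the moment about the hinge is M = F × 0.563492 = 149.833 × 0.563492 = 84.4297 kN·m.

M ≈ 84.43 kN·m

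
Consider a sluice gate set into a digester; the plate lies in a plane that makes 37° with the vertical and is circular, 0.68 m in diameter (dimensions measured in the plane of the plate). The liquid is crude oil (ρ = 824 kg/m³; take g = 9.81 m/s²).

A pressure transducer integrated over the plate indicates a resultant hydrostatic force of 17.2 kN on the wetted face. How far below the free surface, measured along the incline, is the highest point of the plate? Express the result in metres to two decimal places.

y_top ≈ 7.00 m

γ = ρg = 824 × 9.81 / 1000 = 8.08344 kN/m³.
A = π(0.34)² = 0.363168 m².
From F = γ·h_c·A, the centroid depth is h_c = 17.2/(8.08344 × 0.363168) = 5.85902 m.
The plate makes 37° with the vertical, i.e. θ = 90° − 37° = 53° to the horizontal. Measuring y along the incline from the free-surface line, vertical depth h = y·sinθ with sinθ = 0.798636.
Along the incline, y_c = h_c/sinθ = 5.85902/0.798636 = 7.33628 m.
The centroid is at the centre, 0.34 m below the top of the plate, so the highest point sits at y_top = 7.33628 − 0.34 = 6.99628 m along the incline.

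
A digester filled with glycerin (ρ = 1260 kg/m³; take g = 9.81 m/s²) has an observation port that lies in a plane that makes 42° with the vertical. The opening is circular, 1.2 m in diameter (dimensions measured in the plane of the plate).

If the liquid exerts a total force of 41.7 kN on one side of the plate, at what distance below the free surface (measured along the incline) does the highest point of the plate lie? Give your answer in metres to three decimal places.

y_top ≈ 3.414 m

γ = ρg = 1260 × 9.81 / 1000 = 12.3606 kN/m³.
A = π(0.6)² = 1.13097 m².
From F = γ·h_c·A, the centroid depth is h_c = 41.7/(12.3606 × 1.13097) = 2.98295 m.
The plate makes 42° with the vertical, i.e. θ = 90° − 42° = 48° to the horizontal. Measuring y along the incline from the free-surface line, vertical depth h = y·sinθ with sinθ = 0.743145.
Along the incline, y_c = h_c/sinθ = 2.98295/0.743145 = 4.01395 m.
The centroid is at the centre, 0.6 m below the top of the plate, so the highest point sits at y_top = 4.01395 − 0.6 = 3.41395 m along the incline.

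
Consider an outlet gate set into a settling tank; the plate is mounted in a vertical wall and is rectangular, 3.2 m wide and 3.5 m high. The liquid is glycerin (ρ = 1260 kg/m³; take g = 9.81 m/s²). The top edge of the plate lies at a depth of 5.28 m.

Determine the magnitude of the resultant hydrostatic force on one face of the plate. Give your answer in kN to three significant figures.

γ = ρg = 1260 × 9.81 / 1000 = 12.3606 kN/m³.
The centroid lies 3.5/2 = 1.75 m below the top edge, so the centroid depth is h_c = 5.28 + 1.75 = 7.03 m.
A = 3.2 × 3.5 = 11.2 m².
Resultant F = γ·h_c·A = 12.3606 × 7.03 × 11.2 = 973.224 kN.

F ≈ 973 kN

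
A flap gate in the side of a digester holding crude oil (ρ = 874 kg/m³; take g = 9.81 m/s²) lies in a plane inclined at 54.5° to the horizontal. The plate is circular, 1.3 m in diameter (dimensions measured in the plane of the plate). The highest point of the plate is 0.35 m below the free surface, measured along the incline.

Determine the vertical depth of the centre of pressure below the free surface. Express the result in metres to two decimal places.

γ = ρg = 874 × 9.81 / 1000 = 8.57394 kN/m³.
Let θ = 54.5° be the plate's angle to the horizontal; measure y along the incline from where the plane meets the free surface. Vertical depth h = y·sinθ with sinθ = 0.814116.
The centroid is at the centre, 0.65 m below the top of the plate, so y_c = 0.35 + 0.65 = 1 m and h_c = 1 × 0.814116 = 0.814116 m.
A = π(0.65)² = 1.32732 m².
Resultant F = γ·h_c·A = 8.57394 × 0.814116 × 1.32732 = 9.26493 kN.
I_c = πr⁴/4 = π × 0.65⁴/4 = 0.140198 m⁴.
Centre of pressure: y_p = y_c + I_c/(y_c·A) = 1 + 0.140198/(1 × 1.32732) = 1 + 0.105625 = 1.10563 m along the plane.
Vertically, h_p = y_p·sinθ = 1.10563 × 0.814116 = 0.900111 m.

h_p = 0.90 m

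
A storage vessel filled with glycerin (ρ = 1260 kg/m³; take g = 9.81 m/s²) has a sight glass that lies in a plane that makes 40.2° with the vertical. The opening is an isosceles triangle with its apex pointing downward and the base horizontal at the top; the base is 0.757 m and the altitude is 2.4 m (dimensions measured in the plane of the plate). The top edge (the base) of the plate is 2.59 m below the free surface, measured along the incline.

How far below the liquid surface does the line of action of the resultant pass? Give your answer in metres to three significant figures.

γ = ρg = 1260 × 9.81 / 1000 = 12.3606 kN/m³.
The plate makes 40.2° with the vertical, i.e. θ = 90° − 40.2° = 49.8° to the horizontal. Measuring y along the incline from the free-surface line, vertical depth h = y·sinθ with sinθ = 0.763796.
With the apex down, the centroid sits h/3 = 2.4/3 = 0.8 m below the base (the top edge), so y_c = 2.59 + 0.8 = 3.39 m and h_c = 3.39 × 0.763796 = 2.58927 m.
A = ½ × 0.757 × 2.4 = 0.9084 m².
Resultant F = γ·h_c·A = 12.3606 × 2.58927 × 0.9084 = 29.0733 kN.
I_c = b·h³/36 = 0.757 × 2.4³/36 = 0.290688 m⁴.
Centre of pressure: y_p = y_c + I_c/(y_c·A) = 3.39 + 0.290688/(3.39 × 0.9084) = 3.39 + 0.0943953 = 3.4844 m along the plane.
Vertically, h_p = y_p·sinθ = 3.4844 × 0.763796 = 2.66137 m.

h_p = 2.66 m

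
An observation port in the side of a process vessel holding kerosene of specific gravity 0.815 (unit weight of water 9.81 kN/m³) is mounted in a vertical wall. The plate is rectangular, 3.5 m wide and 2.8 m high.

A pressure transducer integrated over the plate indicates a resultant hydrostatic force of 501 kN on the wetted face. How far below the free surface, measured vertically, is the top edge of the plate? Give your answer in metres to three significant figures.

d_top ≈ 4.99 m

γ = 0.815 × 9.81 = 7.99515 kN/m³.
A = 3.5 × 2.8 = 9.8 m².
From F = γ·h_c·A, the centroid depth is h_c = 501/(7.99515 × 9.8) = 6.39418 m.
The centroid lies 2.8/2 = 1.4 m below the top edge, so the top edge sits at h_top = 6.39418 − 1.4 = 4.99418 m below the surface.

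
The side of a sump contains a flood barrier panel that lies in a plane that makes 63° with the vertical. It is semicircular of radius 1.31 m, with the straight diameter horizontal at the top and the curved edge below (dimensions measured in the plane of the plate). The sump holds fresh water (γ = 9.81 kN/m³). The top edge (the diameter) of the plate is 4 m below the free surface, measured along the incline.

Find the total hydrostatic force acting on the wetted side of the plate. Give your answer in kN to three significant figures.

γ = 9.81 kN/m³.
The plate makes 63° with the vertical, i.e. θ = 90° − 63° = 27° to the horizontal. Measuring y along the incline from the free-surface line, vertical depth h = y·sinθ with sinθ = 0.453990.
The centroid of a semicircle lies 4r/(3π) = 0.555981 m from the diameter, here below the top edge, so y_c = 4 + 0.555981 = 4.55598 m and h_c = 4.55598 × 0.453990 = 2.06837 m.
A = πr²/2 = π × 1.31²/2 = 2.69564 m².
Resultant F = γ·h_c·A = 9.81 × 2.06837 × 2.69564 = 54.6964 kN.

F ≈ 54.7 kN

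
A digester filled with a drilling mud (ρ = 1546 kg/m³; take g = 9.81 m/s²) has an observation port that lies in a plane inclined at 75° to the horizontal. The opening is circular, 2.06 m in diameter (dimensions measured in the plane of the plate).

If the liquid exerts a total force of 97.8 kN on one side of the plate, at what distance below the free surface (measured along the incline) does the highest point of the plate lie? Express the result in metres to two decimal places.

γ = ρg = 1546 × 9.81 / 1000 = 15.16626 kN/m³.
A = π(1.03)² = 3.33292 m².
From F = γ·h_c·A, the centroid depth is h_c = 97.8/(15.16626 × 3.33292) = 1.9348 m.
Let θ = 75° be the plate's angle to the horizontal; measure y along the incline from where the plane meets the free surface. Vertical depth h = y·sinθ with sinθ = 0.965926.
Along the incline, y_c = h_c/sinθ = 1.9348/0.965926 = 2.00305 m.
The centroid is at the centre, 1.03 m below the top of the plate, so the highest point sits at y_top = 2.00305 − 1.03 = 0.97305 m along the incline.

y_top ≈ 0.97 m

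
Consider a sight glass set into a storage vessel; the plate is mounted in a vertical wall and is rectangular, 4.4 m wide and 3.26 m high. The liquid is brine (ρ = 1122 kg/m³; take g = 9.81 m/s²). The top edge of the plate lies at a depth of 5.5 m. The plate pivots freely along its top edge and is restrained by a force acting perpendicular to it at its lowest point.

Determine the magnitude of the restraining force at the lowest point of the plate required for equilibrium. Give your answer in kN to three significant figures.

P ≈ 606 kN

γ = ρg = 1122 × 9.81 / 1000 = 11.00682 kN/m³.
The centroid lies 3.26/2 = 1.63 m below the top edge, so the centroid depth is h_c = 5.5 + 1.63 = 7.13 m.
A = 4.4 × 3.26 = 14.344 m².
Resultant F = γ·h_c·A = 11.00682 × 7.13 × 14.344 = 1125.7 kN.
I_c = b·h³/12 = 4.4 × 3.26³/12 = 12.7035 m⁴.
Centre of pressure: y_p = y_c + I_c/(y_c·A) = 7.13 + 12.7035/(7.13 × 14.344) = 7.13 + 0.124212 = 7.25421 m along the plane.
The resultant acts 1.63 + 0.124212 = 1.75421 m (along the plate) below the hinge at the top edge, so the moment about the hinge is M = F × 1.75421 = 1125.7 × 1.75421 = 1974.71 kN·m.
A normal force at the bottom, 3.26 m from the hinge, must supply this moment: P = 1974.71/3.26 = 605.739 kN.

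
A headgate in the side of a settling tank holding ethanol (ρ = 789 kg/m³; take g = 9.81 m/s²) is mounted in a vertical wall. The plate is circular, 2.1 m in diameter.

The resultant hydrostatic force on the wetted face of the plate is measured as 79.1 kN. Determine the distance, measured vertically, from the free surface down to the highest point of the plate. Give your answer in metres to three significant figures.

d_top ≈ 1.90 m

γ = ρg = 789 × 9.81 / 1000 = 7.74009 kN/m³.
A = π(1.05)² = 3.46361 m².
From F = γ·h_c·A, the centroid depth is h_c = 79.1/(7.74009 × 3.46361) = 2.95054 m.
The centroid is at the centre, 1.05 m below the top of the plate, so the highest point sits at h_top = 2.95054 − 1.05 = 1.90054 m below the surface.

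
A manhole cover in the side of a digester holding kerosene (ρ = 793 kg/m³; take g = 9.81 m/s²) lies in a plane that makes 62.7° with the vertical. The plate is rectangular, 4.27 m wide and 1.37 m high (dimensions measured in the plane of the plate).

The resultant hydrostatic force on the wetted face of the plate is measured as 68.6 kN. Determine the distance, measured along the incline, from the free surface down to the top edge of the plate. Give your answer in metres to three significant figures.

y_top ≈ 2.60 m

γ = ρg = 793 × 9.81 / 1000 = 7.77933 kN/m³.
A = 4.27 × 1.37 = 5.8499 m².
From F = γ·h_c·A, the centroid depth is h_c = 68.6/(7.77933 × 5.8499) = 1.50742 m.
The plate makes 62.7° with the vertical, i.e. θ = 90° − 62.7° = 27.3° to the horizontal. Measuring y along the incline from the free-surface line, vertical depth h = y·sinθ with sinθ = 0.458650.
Along the incline, y_c = h_c/sinθ = 1.50742/0.458650 = 3.28665 m.
The centroid lies 1.37/2 = 0.685 m below the top edge, so the top edge sits at y_top = 3.28665 − 0.685 = 2.60165 m along the incline.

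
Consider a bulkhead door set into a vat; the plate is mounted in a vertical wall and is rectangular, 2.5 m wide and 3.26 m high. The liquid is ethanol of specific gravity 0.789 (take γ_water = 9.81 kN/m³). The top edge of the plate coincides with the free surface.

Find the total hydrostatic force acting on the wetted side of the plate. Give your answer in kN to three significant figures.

F ≈ 103 kN

γ = 0.789 × 9.81 = 7.74009 kN/m³.
The centroid lies 3.26/2 = 1.63 m below the top edge, so the centroid depth is h_c = 1.63 m.
A = 2.5 × 3.26 = 8.15 m².
Resultant F = γ·h_c·A = 7.74009 × 1.63 × 8.15 = 102.823 kN.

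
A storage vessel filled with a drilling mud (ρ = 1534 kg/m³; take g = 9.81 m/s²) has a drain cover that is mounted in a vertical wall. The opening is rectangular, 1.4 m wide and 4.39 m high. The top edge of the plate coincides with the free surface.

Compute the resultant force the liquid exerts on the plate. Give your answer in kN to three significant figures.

F ≈ 203 kN

γ = ρg = 1534 × 9.81 / 1000 = 15.04854 kN/m³.
The centroid lies 4.39/2 = 2.195 m below the top edge, so the centroid depth is h_c = 2.195 m.
A = 1.4 × 4.39 = 6.146 m².
Resultant F = γ·h_c·A = 15.04854 × 2.195 × 6.146 = 203.012 kN.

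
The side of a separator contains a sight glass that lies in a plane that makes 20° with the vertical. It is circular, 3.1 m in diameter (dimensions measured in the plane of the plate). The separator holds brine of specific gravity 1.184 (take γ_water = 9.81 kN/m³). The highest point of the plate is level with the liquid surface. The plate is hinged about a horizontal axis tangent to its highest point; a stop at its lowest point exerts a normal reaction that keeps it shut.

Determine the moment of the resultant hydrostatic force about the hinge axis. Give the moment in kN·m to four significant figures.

M ≈ 247.4 kN·m

γ = 1.184 × 9.81 = 11.61504 kN/m³.
The plate makes 20° with the vertical, i.e. θ = 90° − 20° = 70° to the horizontal. Measuring y along the incline from the free-surface line, vertical depth h = y·sinθ with sinθ = 0.939693.
The centroid is at the centre, 1.55 m below the top of the plate, so y_c = 1.55 m and h_c = 1.55 × 0.939693 = 1.45652 m.
A = π(1.55)² = 7.54768 m².
Resultant F = γ·h_c·A = 11.61504 × 1.45652 × 7.54768 = 127.688 kN.
I_c = πr⁴/4 = π × 1.55⁴/4 = 4.53332 m⁴.
Centre of pressure: y_p = y_c + I_c/(y_c·A) = 1.55 + 4.53332/(1.55 × 7.54768) = 1.55 + 0.3875 = 1.9375 m along the plane.
The resultant acts 1.55 + 0.3875 = 1.9375 m (along the plate) below the hinge at the top edge, so the moment about the hinge is M = F × 1.9375 = 127.688 × 1.9375 = 247.395 kN·m.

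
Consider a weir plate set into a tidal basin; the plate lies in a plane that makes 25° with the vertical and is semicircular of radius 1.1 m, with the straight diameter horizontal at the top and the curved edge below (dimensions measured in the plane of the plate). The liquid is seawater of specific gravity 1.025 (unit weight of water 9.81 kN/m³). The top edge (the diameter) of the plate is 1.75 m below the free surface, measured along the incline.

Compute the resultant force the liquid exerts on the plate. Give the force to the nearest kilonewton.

F ≈ 38 kN

γ = 1.025 × 9.81 = 10.05525 kN/m³.
The plate makes 25° with the vertical, i.e. θ = 90° − 25° = 65° to the horizontal. Measuring y along the incline from the free-surface line, vertical depth h = y·sinθ with sinθ = 0.906308.
The centroid of a semicircle lies 4r/(3π) = 0.466854 m from the diameter, here below the top edge, so y_c = 1.75 + 0.466854 = 2.21685 m and h_c = 2.21685 × 0.906308 = 2.00915 m.
A = πr²/2 = π × 1.1²/2 = 1.90066 m².
Resultant F = γ·h_c·A = 10.05525 × 2.00915 × 1.90066 = 38.3981 kN.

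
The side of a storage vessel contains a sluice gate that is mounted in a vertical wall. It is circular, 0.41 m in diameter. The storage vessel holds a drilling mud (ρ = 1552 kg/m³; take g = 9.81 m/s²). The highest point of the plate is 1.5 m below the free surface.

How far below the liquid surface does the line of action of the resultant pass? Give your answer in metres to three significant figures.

γ = ρg = 1552 × 9.81 / 1000 = 15.22512 kN/m³.
The centroid is at the centre, 0.205 m below the top of the plate, so the centroid depth is h_c = 1.5 + 0.205 = 1.705 m.
A = π(0.205)² = 0.132025 m².
Resultant F = γ·h_c·A = 15.22512 × 1.705 × 0.132025 = 3.42721 kN.
I_c = πr⁴/4 = π × 0.205⁴/4 = 0.00138709 m⁴.
Centre of pressure: y_p = y_c + I_c/(y_c·A) = 1.705 + 0.00138709/(1.705 × 0.132025) = 1.705 + 0.00616203 = 1.71116 m along the plane.

h_p = 1.71 m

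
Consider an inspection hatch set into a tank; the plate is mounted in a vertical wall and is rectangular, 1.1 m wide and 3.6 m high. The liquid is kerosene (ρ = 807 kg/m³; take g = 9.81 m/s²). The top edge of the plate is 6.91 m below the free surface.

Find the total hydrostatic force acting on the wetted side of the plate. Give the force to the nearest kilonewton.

γ = ρg = 807 × 9.81 / 1000 = 7.91667 kN/m³.
The centroid lies 3.6/2 = 1.8 m below the top edge, so the centroid depth is h_c = 6.91 + 1.8 = 8.71 m.
A = 1.1 × 3.6 = 3.96 m².
Resultant F = γ·h_c·A = 7.91667 × 8.71 × 3.96 = 273.059 kN.

F ≈ 273 kN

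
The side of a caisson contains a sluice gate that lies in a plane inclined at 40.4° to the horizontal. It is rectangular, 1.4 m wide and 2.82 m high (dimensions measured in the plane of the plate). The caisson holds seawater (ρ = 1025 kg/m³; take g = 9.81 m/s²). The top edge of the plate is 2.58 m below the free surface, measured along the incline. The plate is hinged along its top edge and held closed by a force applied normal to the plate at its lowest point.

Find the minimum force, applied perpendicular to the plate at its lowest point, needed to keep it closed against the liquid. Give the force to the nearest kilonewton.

P ≈ 57 kN

γ = ρg = 1025 × 9.81 / 1000 = 10.05525 kN/m³.
Let θ = 40.4° be the plate's angle to the horizontal; measure y along the incline from where the plane meets the free surface. Vertical depth h = y·sinθ with sinθ = 0.648120.
The centroid lies 2.82/2 = 1.41 m below the top edge, so y_c = 2.58 + 1.41 = 3.99 m and h_c = 3.99 × 0.648120 = 2.586 m.
A = 1.4 × 2.82 = 3.948 m².
Resultant F = γ·h_c·A = 10.05525 × 2.586 × 3.948 = 102.659 kN.
I_c = b·h³/12 = 1.4 × 2.82³/12 = 2.61634 m⁴.
Centre of pressure: y_p = y_c + I_c/(y_c·A) = 3.99 + 2.61634/(3.99 × 3.948) = 3.99 + 0.16609 = 4.15609 m along the plane.
The resultant acts 1.41 + 0.16609 = 1.57609 m (along the plate) below the hinge at the top edge, so the moment about the hinge is M = F × 1.57609 = 102.659 × 1.57609 = 161.8 kN·m.
A normal force at the bottom, 2.82 m from the hinge, must supply this moment: P = 161.8/2.82 = 57.3759 kN.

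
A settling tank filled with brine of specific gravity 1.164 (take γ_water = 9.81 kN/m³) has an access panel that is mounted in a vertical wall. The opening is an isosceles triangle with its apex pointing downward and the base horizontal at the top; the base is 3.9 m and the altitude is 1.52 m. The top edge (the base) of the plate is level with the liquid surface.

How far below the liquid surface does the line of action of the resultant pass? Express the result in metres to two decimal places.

h_p = 0.76 m

γ = 1.164 × 9.81 = 11.41884 kN/m³.
With the apex down, the centroid sits h/3 = 1.52/3 = 0.506667 m below the base (the top edge), so the centroid depth is h_c = 0.506667 m.
A = ½ × 3.9 × 1.52 = 2.964 m².
Resultant F = γ·h_c·A = 11.41884 × 0.506667 × 2.964 = 17.1484 kN.
I_c = b·h³/36 = 3.9 × 1.52³/36 = 0.380446 m⁴.
Centre of pressure: y_p = y_c + I_c/(y_c·A) = 0.506667 + 0.380446/(0.506667 × 2.964) = 0.506667 + 0.253333 = 0.76 m along the plane.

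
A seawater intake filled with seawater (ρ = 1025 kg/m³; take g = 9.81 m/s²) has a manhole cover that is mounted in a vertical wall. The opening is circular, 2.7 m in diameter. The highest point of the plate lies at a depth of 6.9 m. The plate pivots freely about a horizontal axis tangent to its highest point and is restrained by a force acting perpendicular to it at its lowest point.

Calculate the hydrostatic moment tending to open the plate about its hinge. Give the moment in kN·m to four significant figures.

γ = ρg = 1025 × 9.81 / 1000 = 10.05525 kN/m³.
The centroid is at the centre, 1.35 m below the top of the plate, so the centroid depth is h_c = 6.9 + 1.35 = 8.25 m.
A = π(1.35)² = 5.72555 m².
Resultant F = γ·h_c·A = 10.05525 × 8.25 × 5.72555 = 474.968 kN.
I_c = πr⁴/4 = π × 1.35⁴/4 = 2.6087 m⁴.
Centre of pressure: y_p = y_c + I_c/(y_c·A) = 8.25 + 2.6087/(8.25 × 5.72555) = 8.25 + 0.0552272 = 8.30523 m along the plane.
The resultant acts 1.35 + 0.0552272 = 1.40523 m (along the plate) below the hinge at the top edge, so the moment about the hinge is M = F × 1.40523 = 474.968 × 1.40523 = 667.439 kN·m.

M ≈ 667.4 kN·m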